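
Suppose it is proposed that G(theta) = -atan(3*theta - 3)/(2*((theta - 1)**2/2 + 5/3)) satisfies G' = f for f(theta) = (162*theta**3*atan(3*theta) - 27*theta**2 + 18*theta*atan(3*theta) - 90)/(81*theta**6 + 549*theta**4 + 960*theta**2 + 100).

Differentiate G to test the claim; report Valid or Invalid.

d/dtheta[G] = (162*theta**3*atan(3*theta - 3) - 486*theta**2*atan(3*theta - 3) - 27*theta**2 + 504*theta*atan(3*theta - 3) + 54*theta - 180*atan(3*theta - 3) - 117)/(81*theta**6 - 486*theta**5 + 1764*theta**4 - 3816*theta**3 + 5469*theta**2 - 4602*theta + 1690)
d/dtheta[G] - f(theta) = (-13122*theta**9*atan(3*theta) + 13122*theta**9*atan(3*theta - 3) + 78732*theta**8*atan(3*theta) - 39366*theta**8*atan(3*theta - 3) - 287226*theta**7*atan(3*theta) + 129762*theta**7*atan(3*theta - 3) - 8748*theta**7 + 626940*theta**6*atan(3*theta) - 281394*theta**6*atan(3*theta - 3) + 30618*theta**6 - 917730*theta**5*atan(3*theta) + 432216*theta**5*atan(3*theta - 3) - 117126*theta**5 + 814212*theta**4*atan(3*theta) - 565380*theta**4*atan(3*theta - 3) + 216270*theta**4 - 372222*theta**3*atan(3*theta) + 500040*theta**3*atan(3*theta - 3) - 415854*theta**3 + 82836*theta**2*atan(3*theta) - 221400*theta**2*atan(3*theta - 3) + 422820*theta**2 - 30420*theta*atan(3*theta) + 50400*theta*atan(3*theta - 3) - 408780*theta - 18000*atan(3*theta - 3) + 140400)/(6561*theta**12 - 39366*theta**11 + 187353*theta**10 - 575910*theta**9 + 1489185*theta**8 - 2934306*theta**7 + 4840911*theta**6 - 6238458*theta**5 + 6354450*theta**4 - 4799520*theta**3 + 2169300*theta**2 - 460200*theta + 169000) != 0.

Invalid: d/dtheta[G] - f = (-13122*theta**9*atan(3*theta) + 13122*theta**9*atan(3*theta - 3) + 78732*theta**8*atan(3*theta) - 39366*theta**8*atan(3*theta - 3) - 287226*theta**7*atan(3*theta) + 129762*theta**7*atan(3*theta - 3) - 8748*theta**7 + 626940*theta**6*atan(3*theta) - 281394*theta**6*atan(3*theta - 3) + 30618*theta**6 - 917730*theta**5*atan(3*theta) + 432216*theta**5*atan(3*theta - 3) - 117126*theta**5 + 814212*theta**4*atan(3*theta) - 565380*theta**4*atan(3*theta - 3) + 216270*theta**4 - 372222*theta**3*atan(3*theta) + 500040*theta**3*atan(3*theta - 3) - 415854*theta**3 + 82836*theta**2*atan(3*theta) - 221400*theta**2*atan(3*theta - 3) + 422820*theta**2 - 30420*theta*atan(3*theta) + 50400*theta*atan(3*theta - 3) - 408780*theta - 18000*atan(3*theta - 3) + 140400)/(6561*theta**12 - 39366*theta**11 + 187353*theta**10 - 575910*theta**9 + 1489185*theta**8 - 2934306*theta**7 + 4840911*theta**6 - 6238458*theta**5 + 6354450*theta**4 - 4799520*theta**3 + 2169300*theta**2 - 460200*theta + 169000), which is not 0.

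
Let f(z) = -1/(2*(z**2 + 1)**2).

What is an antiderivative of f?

An antiderivative F(z) passes only if d/dz[F] lands on f(z) exactly.
Check: d/dz[(-z - (z**2 + 1)*atan(z))/(4*(z**2 + 1))] = -1/(2*z**4 + 4*z**2 + 2), which equals f(z).

An antiderivative is F(z) = (-z - (z**2 + 1)*atan(z))/(4*(z**2 + 1)).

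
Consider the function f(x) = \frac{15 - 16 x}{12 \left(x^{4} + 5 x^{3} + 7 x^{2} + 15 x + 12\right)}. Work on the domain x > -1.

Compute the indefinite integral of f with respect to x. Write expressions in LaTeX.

F(x) = \frac{31 \log{\left(x + 1 \right)}}{144} - \frac{79 \log{\left(x + 4 \right)}}{684} - \frac{91 \log{\left(x^{2} + 3 \right)}}{1824} - \frac{25 \sqrt{3} \operatorname{atan}{\left(\frac{\sqrt{3} x}{3} \right)}}{304} + C

The denominator factors as 12 \left(x + 1\right) \left(x + 4\right) \left(x^{2} + 3\right); partial fractions split f into directly integrable pieces: - \frac{91 x + 225}{912 \left(x^{2} + 3\right)} - \frac{79}{684 \left(x + 4\right)} + \frac{31}{144 \left(x + 1\right)}.
Check: d/dx[\frac{31 \log{\left(x + 1 \right)}}{144} - \frac{79 \log{\left(x + 4 \right)}}{684} - \frac{91 \log{\left(x^{2} + 3 \right)}}{1824} - \frac{25 \sqrt{3} \operatorname{atan}{\left(\frac{\sqrt{3} x}{3} \right)}}{304}] = \frac{15 - 16 x}{12 x^{4} + 60 x^{3} + 84 x^{2} + 180 x + 144}, which equals f(x).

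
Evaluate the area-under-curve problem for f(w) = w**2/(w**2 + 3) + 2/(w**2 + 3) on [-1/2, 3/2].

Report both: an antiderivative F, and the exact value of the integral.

Integrate term by term and add the pieces.
F(w) = (3*w - sqrt(3)*atan(sqrt(3)*w/3))/3 is an antiderivative of f.
Check: d/dw[(3*w - sqrt(3)*atan(sqrt(3)*w/3))/3] = (w**2 + 2)/(w**2 + 3), which equals f(w).
F(3/2) = -sqrt(3)*atan(sqrt(3)/2)/3 + 3/2; F(-1/2) = -1/2 + sqrt(3)*atan(sqrt(3)/6)/3.
Integral = F(3/2) - F(-1/2) = -sqrt(3)*atan(sqrt(3)/2)/3 - sqrt(3)*atan(sqrt(3)/6)/3 + 2.

Antiderivative: F(w) = (3*w - sqrt(3)*atan(sqrt(3)*w/3))/3; value = -sqrt(3)*atan(sqrt(3)/2)/3 - sqrt(3)*atan(sqrt(3)/6)/3 + 2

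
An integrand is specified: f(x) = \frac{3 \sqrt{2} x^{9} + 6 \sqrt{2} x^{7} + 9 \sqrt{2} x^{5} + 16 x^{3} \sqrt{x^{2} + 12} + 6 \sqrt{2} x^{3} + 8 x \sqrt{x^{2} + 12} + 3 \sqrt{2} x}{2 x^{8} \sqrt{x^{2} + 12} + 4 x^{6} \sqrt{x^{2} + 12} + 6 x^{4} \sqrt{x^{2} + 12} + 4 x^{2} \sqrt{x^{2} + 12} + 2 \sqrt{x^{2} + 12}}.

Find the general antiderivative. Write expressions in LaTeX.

F(x) = 3 \sqrt{\frac{x^{2}}{2} + 6} - \frac{4}{2 x^{4} + 2 x^{2} + 2} + C

Recover f(x) by differentiating a candidate F(x); any mismatch rules it out.
Check: d/dx[3 \sqrt{\frac{x^{2}}{2} + 6} - \frac{4}{2 x^{4} + 2 x^{2} + 2}] = \frac{3 \sqrt{2} x^{9} + 6 \sqrt{2} x^{7} + 9 \sqrt{2} x^{5} + 16 x^{3} \sqrt{x^{2} + 12} + 6 \sqrt{2} x^{3} + 8 x \sqrt{x^{2} + 12} + 3 \sqrt{2} x}{2 x^{8} \sqrt{x^{2} + 12} + 4 x^{6} \sqrt{x^{2} + 12} + 6 x^{4} \sqrt{x^{2} + 12} + 4 x^{2} \sqrt{x^{2} + 12} + 2 \sqrt{x^{2} + 12}} = f(x).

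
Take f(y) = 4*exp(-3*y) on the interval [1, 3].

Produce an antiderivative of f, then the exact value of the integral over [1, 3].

Antiderivative: F(y) = -4*exp(-3*y)/3; value = -4*exp(-9)/3 + 4*exp(-3)/3

Differentiate the proposed F(y) back; it has to land on f(y) exactly.
F(y) = -4*exp(-3*y)/3 is an antiderivative of f.
Check: d/dy[-4*exp(-3*y)/3] = 4*exp(-3*y) = f(y).
F(3) = -4*exp(-9)/3; F(1) = -4*exp(-3)/3.
Integral = F(3) - F(1) = -4*exp(-9)/3 + 4*exp(-3)/3.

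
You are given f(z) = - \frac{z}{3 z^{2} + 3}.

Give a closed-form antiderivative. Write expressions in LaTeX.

The substitution u = z^{2} + 1 works: f is exactly (dF/du)*(du/dz) for that inner function.
Check: d/dz[- \frac{\log{\left(z^{2} + 1 \right)}}{6}] = - \frac{z}{3 z^{2} + 3} = f(z).

An antiderivative is F(z) = - \frac{\log{\left(z^{2} + 1 \right)}}{6}.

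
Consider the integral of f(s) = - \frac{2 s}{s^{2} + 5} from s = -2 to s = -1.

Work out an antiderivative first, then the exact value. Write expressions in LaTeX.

Antiderivative: F(s) = - \log{\left(\frac{s^{2}}{2} + \frac{5}{2} \right)}; value = - \log{\left(3 \right)} + \log{\left(\frac{9}{2} \right)}

The substitution u = \frac{s^{2}}{2} + \frac{5}{2} works: f is exactly (dF/du)*(du/ds) for that inner function.
F(s) = - \log{\left(\frac{s^{2}}{2} + \frac{5}{2} \right)} is an antiderivative of f.
Check: d/ds[- \log{\left(\frac{s^{2}}{2} + \frac{5}{2} \right)}] = - \frac{2 s}{s^{2} + 5} = f(s).
F(-1) = - \log{\left(3 \right)}; F(-2) = - \log{\left(\frac{9}{2} \right)}.
Integral = F(-1) - F(-2) = - \log{\left(3 \right)} + \log{\left(\frac{9}{2} \right)}.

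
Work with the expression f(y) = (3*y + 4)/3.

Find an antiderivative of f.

Whatever form F(y) takes, F'(y) = f(y) is non-negotiable.
Check: d/dy[y**2/2 + 4*y/3] = y + 4/3, which equals f(y).

An antiderivative is F(y) = y**2/2 + 4*y/3.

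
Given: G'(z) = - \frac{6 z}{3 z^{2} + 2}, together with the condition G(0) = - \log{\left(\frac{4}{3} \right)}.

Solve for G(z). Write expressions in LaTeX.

G(z) = - \log{\left(2 z^{2} + \frac{4}{3} \right)}

The substitution u = 2 z^{2} + \frac{4}{3} works: G'(z) is exactly (dG/du)*(du/dz) for that inner function.
A general antiderivative is - \log{\left(2 z^{2} + \frac{4}{3} \right)} + C.
The condition gives C = - \log{\left(\frac{4}{3} \right)} - (- \log{\left(\frac{4}{3} \right)}) = 0.
So G(z) = - \log{\left(2 z^{2} + \frac{4}{3} \right)}.
Check: d/dz[- \log{\left(2 z^{2} + \frac{4}{3} \right)}] = - \frac{6 z}{3 z^{2} + 2} = G'(z).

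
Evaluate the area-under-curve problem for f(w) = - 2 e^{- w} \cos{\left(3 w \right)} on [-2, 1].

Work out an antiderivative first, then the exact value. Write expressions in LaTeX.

An antiderivative F(w) passes only if d/dw[F] lands on f(w) exactly.
F(w) = - \frac{3 e^{- w} \sin{\left(3 w \right)}}{5} + \frac{e^{- w} \cos{\left(3 w \right)}}{5} is an antiderivative of f.
Check: d/dw[- \frac{3 e^{- w} \sin{\left(3 w \right)}}{5} + \frac{e^{- w} \cos{\left(3 w \right)}}{5}] = - 2 e^{- w} \cos{\left(3 w \right)} = f(w).
F(1) = \frac{\cos{\left(3 \right)}}{5 e} - \frac{3 \sin{\left(3 \right)}}{5 e}; F(-2) = \frac{3 e^{2} \sin{\left(6 \right)}}{5} + \frac{e^{2} \cos{\left(6 \right)}}{5}.
Integral = F(1) - F(-2) = - \frac{e^{2} \cos{\left(6 \right)}}{5} + \frac{\cos{\left(3 \right)}}{5 e} - \frac{3 \sin{\left(3 \right)}}{5 e} - \frac{3 e^{2} \sin{\left(6 \right)}}{5}.

Antiderivative: F(w) = - \frac{3 e^{- w} \sin{\left(3 w \right)}}{5} + \frac{e^{- w} \cos{\left(3 w \right)}}{5}; value = - \frac{e^{2} \cos{\left(6 \right)}}{5} + \frac{\cos{\left(3 \right)}}{5 e} - \frac{3 \sin{\left(3 \right)}}{5 e} - \frac{3 e^{2} \sin{\left(6 \right)}}{5}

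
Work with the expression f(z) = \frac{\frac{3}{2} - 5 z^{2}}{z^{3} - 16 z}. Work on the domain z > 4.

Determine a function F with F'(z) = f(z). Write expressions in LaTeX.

An antiderivative is F(z) = \frac{- 6 \log{\left(z \right)} - 157 \log{\left(z^{2} - 16 \right)}}{64}.

The denominator factors as 2 z \left(z - 4\right) \left(z + 4\right); partial fractions split f into directly integrable pieces: - \frac{157}{64 \left(z + 4\right)} - \frac{157}{64 \left(z - 4\right)} - \frac{3}{32 z}.
Check: d/dz[\frac{- 6 \log{\left(z \right)} - 157 \log{\left(z^{2} - 16 \right)}}{64}] = \frac{3 - 10 z^{2}}{2 z^{3} - 32 z}, which equals f(z).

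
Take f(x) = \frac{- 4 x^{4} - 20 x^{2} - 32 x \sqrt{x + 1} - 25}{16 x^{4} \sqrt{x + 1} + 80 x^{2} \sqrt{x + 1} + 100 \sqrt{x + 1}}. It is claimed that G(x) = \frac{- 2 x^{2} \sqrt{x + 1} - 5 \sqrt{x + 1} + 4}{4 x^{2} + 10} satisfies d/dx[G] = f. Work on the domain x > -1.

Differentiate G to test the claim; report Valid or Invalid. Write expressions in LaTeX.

Valid - the claim checks out under differentiation.

d/dx[G] = \frac{- 4 x^{4} - 20 x^{2} - 32 x \sqrt{x + 1} - 25}{16 x^{4} \sqrt{x + 1} + 80 x^{2} \sqrt{x + 1} + 100 \sqrt{x + 1}}
This equals f(x) exactly, so the claim holds.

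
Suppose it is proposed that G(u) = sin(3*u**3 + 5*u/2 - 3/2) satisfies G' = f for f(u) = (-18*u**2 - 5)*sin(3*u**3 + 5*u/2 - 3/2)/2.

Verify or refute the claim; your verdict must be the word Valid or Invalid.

Invalid: d/du[G] - f = 9*u**2*sin(3*u**3 + 5*u/2 - 3/2) + 9*u**2*cos(3*u**3 + 5*u/2 - 3/2) + 5*sin(3*u**3 + 5*u/2 - 3/2)/2 + 5*cos(3*u**3 + 5*u/2 - 3/2)/2, which is not 0.

d/du[G] = 9*u**2*cos(3*u**3 + 5*u/2 - 3/2) + 5*cos(3*u**3 + 5*u/2 - 3/2)/2
d/du[G] - f(u) = 9*u**2*sin(3*u**3 + 5*u/2 - 3/2) + 9*u**2*cos(3*u**3 + 5*u/2 - 3/2) + 5*sin(3*u**3 + 5*u/2 - 3/2)/2 + 5*cos(3*u**3 + 5*u/2 - 3/2)/2 != 0.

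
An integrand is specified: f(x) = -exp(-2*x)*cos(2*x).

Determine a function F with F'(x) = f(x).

An antiderivative is F(x) = (-sin(2*x) + cos(2*x))*exp(-2*x)/4.

A first test for any F(x): its x-derivative must equal f(x) identically.
Check: d/dx[(-sin(2*x) + cos(2*x))*exp(-2*x)/4] = -exp(-2*x)*cos(2*x) = f(x).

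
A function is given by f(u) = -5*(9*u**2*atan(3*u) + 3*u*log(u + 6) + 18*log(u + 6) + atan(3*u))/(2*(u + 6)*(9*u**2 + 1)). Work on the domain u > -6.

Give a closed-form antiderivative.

An antiderivative is F(u) = -5*log(u + 6)*atan(3*u)/2.

f has the shape v'r + vr' for v = -5*atan(3*u)/2 and r = log(u + 6) — it is the derivative of the product v*r.
Check: d/du[-5*log(u + 6)*atan(3*u)/2] = (-45*u**2*atan(3*u) - 15*u*log(u + 6) - 90*log(u + 6) - 5*atan(3*u))/(18*u**3 + 108*u**2 + 2*u + 12), which equals f(u).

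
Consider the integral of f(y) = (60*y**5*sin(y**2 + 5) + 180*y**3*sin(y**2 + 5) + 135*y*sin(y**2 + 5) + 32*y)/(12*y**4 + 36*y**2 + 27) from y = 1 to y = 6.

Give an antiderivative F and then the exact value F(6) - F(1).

Recover f(y) by differentiating a candidate F(y); any mismatch rules it out.
F(y) = -(30*y**2*cos(y**2 + 5) + 45*cos(y**2 + 5) + 16)/(6*(2*y**2 + 3)) is an antiderivative of f.
Check: d/dy[-(30*y**2*cos(y**2 + 5) + 45*cos(y**2 + 5) + 16)/(6*(2*y**2 + 3))] = (60*y**5*sin(y**2 + 5) + 180*y**3*sin(y**2 + 5) + 135*y*sin(y**2 + 5) + 32*y)/(12*y**4 + 36*y**2 + 27) = f(y).
F(6) = -8/225 - 5*cos(41)/2; F(1) = -5*cos(6)/2 - 8/15.
Integral = F(6) - F(1) = 112/225 + 5*cos(6)/2 - 5*cos(41)/2.

Antiderivative: F(y) = -(30*y**2*cos(y**2 + 5) + 45*cos(y**2 + 5) + 16)/(6*(2*y**2 + 3)); value = 112/225 + 5*cos(6)/2 - 5*cos(41)/2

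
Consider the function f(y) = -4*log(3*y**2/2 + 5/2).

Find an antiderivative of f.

Any candidate F(y) must reproduce f(y) exactly when differentiated.
Check: d/dy[-4*y*log(3*y**2/2 + 5/2) + 8*y - 8*sqrt(15)*atan(sqrt(15)*y/5)/3] = -4*log(3*y**2 + 5) + 4*log(2), which equals f(y).

An antiderivative is F(y) = -4*y*log(3*y**2/2 + 5/2) + 8*y - 8*sqrt(15)*atan(sqrt(15)*y/5)/3.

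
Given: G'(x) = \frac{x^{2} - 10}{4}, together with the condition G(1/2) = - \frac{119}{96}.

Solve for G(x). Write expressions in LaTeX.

Differentiate the proposed G(x) back; it has to land on the given G'(x).
A general antiderivative is \frac{x^{3}}{12} - \frac{5 x}{2} + C.
The condition gives C = - \frac{119}{96} - (- \frac{119}{96}) = 0.
So G(x) = \frac{x \left(x^{2} - 30\right)}{12}.
Check: d/dx[\frac{x \left(x^{2} - 30\right)}{12}] = \frac{x^{2}}{4} - \frac{5}{2}, which equals G'(x).

G(x) = \frac{x \left(x^{2} - 30\right)}{12}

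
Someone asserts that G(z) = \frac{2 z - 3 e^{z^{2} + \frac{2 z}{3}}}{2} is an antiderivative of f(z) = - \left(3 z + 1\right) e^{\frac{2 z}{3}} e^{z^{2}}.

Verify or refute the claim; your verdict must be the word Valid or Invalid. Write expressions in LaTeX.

Invalid: d/dz[G] - f = 1, which is not 0.

d/dz[G] = - 3 z e^{\frac{2 z}{3}} e^{z^{2}} - e^{\frac{2 z}{3}} e^{z^{2}} + 1
d/dz[G] - f(z) = 1 != 0.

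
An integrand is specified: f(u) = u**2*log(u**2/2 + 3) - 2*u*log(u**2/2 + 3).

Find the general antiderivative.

The integrand splits into summands that can be handled one at a time.
Check: d/du[u**3*log(u**2/2 + 3)/3 - 2*u**3/9 - u**2*log(u**2/2 + 3) + u**2 + 4*u - 6*log(u**2 + 6) - 4*sqrt(6)*atan(sqrt(6)*u/6)] = u**2*log(u**2/2 + 3) - 2*u*log(u**2/2 + 3) = f(u).

F(u) = u**3*log(u**2/2 + 3)/3 - 2*u**3/9 - u**2*log(u**2/2 + 3) + u**2 + 4*u - 6*log(u**2 + 6) - 4*sqrt(6)*atan(sqrt(6)*u/6) + C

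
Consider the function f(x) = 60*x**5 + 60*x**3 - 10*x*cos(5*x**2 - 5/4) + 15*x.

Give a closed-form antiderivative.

An antiderivative is F(x) = (5*(2*x**2 + 1)**3 - 4*sin(5*x**2 - 5/4))/4.

The integrand splits into summands that can be handled one at a time.
Check: d/dx[(5*(2*x**2 + 1)**3 - 4*sin(5*x**2 - 5/4))/4] = 60*x**5 + 60*x**3 - 10*x*cos(5*x**2 - 5/4) + 15*x = f(x).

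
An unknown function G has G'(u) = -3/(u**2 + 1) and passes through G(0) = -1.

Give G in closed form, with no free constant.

A first test for any G(u): its u-derivative must equal the given G'(u).
A general antiderivative is -3*atan(u) + C.
The condition gives C = -1 - (0) = -1.
So G(u) = -3*atan(u) - 1.
Check: d/du[-3*atan(u) - 1] = -3/(u**2 + 1) = G'(u).

G(u) = -3*atan(u) - 1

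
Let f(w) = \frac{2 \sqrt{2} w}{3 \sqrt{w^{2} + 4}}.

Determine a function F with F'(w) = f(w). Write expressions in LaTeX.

f matches the chain-rule pattern g'(h)*h' with inner function h(w) = \frac{w^{2}}{2} + 2; substituting u = h(w) collapses the integral.
Check: d/dw[\frac{4 \sqrt{\frac{w^{2}}{2} + 2}}{3}] = \frac{2 \sqrt{2} w}{3 \sqrt{w^{2} + 4}} = f(w).

An antiderivative is F(w) = \frac{4 \sqrt{\frac{w^{2}}{2} + 2}}{3}.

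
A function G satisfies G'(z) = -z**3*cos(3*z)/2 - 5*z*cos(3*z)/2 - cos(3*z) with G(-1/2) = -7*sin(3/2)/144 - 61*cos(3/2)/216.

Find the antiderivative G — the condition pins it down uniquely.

G(z) = -(9*z**3*sin(3*z) + 9*z**2*cos(3*z) + 39*z*sin(3*z) + 18*sin(3*z) + 13*cos(3*z))/54

The integrand splits into summands that can be handled one at a time.
A general antiderivative is -z**3*sin(3*z)/6 - z**2*cos(3*z)/6 - 13*z*sin(3*z)/18 - sin(3*z)/3 - 13*cos(3*z)/54 + C.
The condition gives C = -7*sin(3/2)/144 - 61*cos(3/2)/216 - (-7*sin(3/2)/144 - 61*cos(3/2)/216) = 0.
So G(z) = -(9*z**3*sin(3*z) + 9*z**2*cos(3*z) + 39*z*sin(3*z) + 18*sin(3*z) + 13*cos(3*z))/54.
Check: d/dz[-(9*z**3*sin(3*z) + 9*z**2*cos(3*z) + 39*z*sin(3*z) + 18*sin(3*z) + 13*cos(3*z))/54] = -z**3*cos(3*z)/2 - 5*z*cos(3*z)/2 - cos(3*z) = G'(z).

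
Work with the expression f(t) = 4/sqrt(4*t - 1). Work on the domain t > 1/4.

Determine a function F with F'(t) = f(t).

Differentiate the proposed F(t) back; it has to land on f(t) exactly.
Check: d/dt[2*sqrt(4*t - 1)] = 4/sqrt(4*t - 1) = f(t).

An antiderivative is F(t) = 2*sqrt(4*t - 1).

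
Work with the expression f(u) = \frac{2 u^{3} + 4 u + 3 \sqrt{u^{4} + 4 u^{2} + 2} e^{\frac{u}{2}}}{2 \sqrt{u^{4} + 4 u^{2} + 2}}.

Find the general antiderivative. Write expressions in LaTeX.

F(u) = \frac{\sqrt{u^{4} + 4 u^{2} + 2}}{2} + 3 e^{\frac{u}{2}} + C

An antiderivative F(u) passes only if d/du[F] lands on f(u) exactly.
Check: d/du[\frac{\sqrt{u^{4} + 4 u^{2} + 2}}{2} + 3 e^{\frac{u}{2}}] = \frac{2 u^{3} + 4 u + 3 \sqrt{u^{4} + 4 u^{2} + 2} e^{\frac{u}{2}}}{2 \sqrt{u^{4} + 4 u^{2} + 2}} = f(u).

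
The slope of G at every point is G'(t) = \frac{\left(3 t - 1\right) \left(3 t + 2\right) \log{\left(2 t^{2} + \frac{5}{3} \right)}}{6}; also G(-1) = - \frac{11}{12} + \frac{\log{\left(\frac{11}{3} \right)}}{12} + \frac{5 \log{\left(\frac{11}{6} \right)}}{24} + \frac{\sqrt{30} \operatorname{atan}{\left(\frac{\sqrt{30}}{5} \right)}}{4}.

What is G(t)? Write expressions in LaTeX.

For G(t) to be correct, d/dt[G] must agree with the stated G'(t) identically.
A general antiderivative is - \frac{t^{3}}{3} - \frac{t^{2}}{4} + \frac{3 t}{2} + \left(\frac{t^{3}}{2} + \frac{t^{2}}{4} - \frac{t}{3}\right) \log{\left(2 t^{2} + \frac{5}{3} \right)} + \frac{5 \log{\left(t^{2} + \frac{5}{6} \right)}}{24} - \frac{\sqrt{30} \operatorname{atan}{\left(\frac{\sqrt{30} t}{5} \right)}}{4} + C.
The condition gives C = - \frac{11}{12} + \frac{\log{\left(\frac{11}{3} \right)}}{12} + \frac{5 \log{\left(\frac{11}{6} \right)}}{24} + \frac{\sqrt{30} \operatorname{atan}{\left(\frac{\sqrt{30}}{5} \right)}}{4} - (- \frac{17}{12} + \frac{\log{\left(\frac{11}{3} \right)}}{12} + \frac{5 \log{\left(\frac{11}{6} \right)}}{24} + \frac{\sqrt{30} \operatorname{atan}{\left(\frac{\sqrt{30}}{5} \right)}}{4}) = \frac{1}{2}.
So G(t) = \frac{t^{3} \log{\left(2 t^{2} + \frac{5}{3} \right)}}{2} - \frac{t^{3}}{3} + \frac{t^{2} \log{\left(2 t^{2} + \frac{5}{3} \right)}}{4} - \frac{t^{2}}{4} - \frac{t \log{\left(2 t^{2} + \frac{5}{3} \right)}}{3} + \frac{3 t}{2} + \frac{5 \log{\left(t^{2} + \frac{5}{6} \right)}}{24} - \frac{\sqrt{30} \operatorname{atan}{\left(\frac{\sqrt{30} t}{5} \right)}}{4} + \frac{1}{2}.
Check: d/dt[\frac{t^{3} \log{\left(2 t^{2} + \frac{5}{3} \right)}}{2} - \frac{t^{3}}{3} + \frac{t^{2} \log{\left(2 t^{2} + \frac{5}{3} \right)}}{4} - \frac{t^{2}}{4} - \frac{t \log{\left(2 t^{2} + \frac{5}{3} \right)}}{3} + \frac{3 t}{2} + \frac{5 \log{\left(t^{2} + \frac{5}{6} \right)}}{24} - \frac{\sqrt{30} \operatorname{atan}{\left(\frac{\sqrt{30} t}{5} \right)}}{4} + \frac{1}{2}] = \frac{3 t^{2} \log{\left(2 t^{2} + \frac{5}{3} \right)}}{2} + \frac{t \log{\left(2 t^{2} + \frac{5}{3} \right)}}{2} - \frac{\log{\left(2 t^{2} + \frac{5}{3} \right)}}{3}, which equals G'(t).

G(t) = \frac{t^{3} \log{\left(2 t^{2} + \frac{5}{3} \right)}}{2} - \frac{t^{3}}{3} + \frac{t^{2} \log{\left(2 t^{2} + \frac{5}{3} \right)}}{4} - \frac{t^{2}}{4} - \frac{t \log{\left(2 t^{2} + \frac{5}{3} \right)}}{3} + \frac{3 t}{2} + \frac{5 \log{\left(t^{2} + \frac{5}{6} \right)}}{24} - \frac{\sqrt{30} \operatorname{atan}{\left(\frac{\sqrt{30} t}{5} \right)}}{4} + \frac{1}{2}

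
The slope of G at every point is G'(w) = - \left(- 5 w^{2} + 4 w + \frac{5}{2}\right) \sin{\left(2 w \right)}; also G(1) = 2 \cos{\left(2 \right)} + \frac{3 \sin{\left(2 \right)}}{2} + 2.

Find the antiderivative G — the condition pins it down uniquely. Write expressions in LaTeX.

G(w) = - \frac{5 w^{2} \cos{\left(2 w \right)} - 5 w \sin{\left(2 w \right)} - 4 w \cos{\left(2 w \right)} + 2 \sin{\left(2 w \right)} - 5 \cos{\left(2 w \right)} - 4}{2}

For G(w) to be correct, d/dw[G] must agree with the stated G'(w) identically.
A general antiderivative is - \frac{5 w^{2} \cos{\left(2 w \right)}}{2} + \frac{5 w \sin{\left(2 w \right)}}{2} + 2 w \cos{\left(2 w \right)} - \sin{\left(2 w \right)} + \frac{5 \cos{\left(2 w \right)}}{2} + C.
The condition gives C = 2 \cos{\left(2 \right)} + \frac{3 \sin{\left(2 \right)}}{2} + 2 - (2 \cos{\left(2 \right)} + \frac{3 \sin{\left(2 \right)}}{2}) = 2.
So G(w) = - \frac{5 w^{2} \cos{\left(2 w \right)} - 5 w \sin{\left(2 w \right)} - 4 w \cos{\left(2 w \right)} + 2 \sin{\left(2 w \right)} - 5 \cos{\left(2 w \right)} - 4}{2}.
Check: d/dw[- \frac{5 w^{2} \cos{\left(2 w \right)} - 5 w \sin{\left(2 w \right)} - 4 w \cos{\left(2 w \right)} + 2 \sin{\left(2 w \right)} - 5 \cos{\left(2 w \right)} - 4}{2}] = 5 w^{2} \sin{\left(2 w \right)} - 4 w \sin{\left(2 w \right)} - \frac{5 \sin{\left(2 w \right)}}{2}, which equals G'(w).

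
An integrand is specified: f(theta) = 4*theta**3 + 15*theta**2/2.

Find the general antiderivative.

Integrate term by term and add the pieces.
Check: d/dtheta[theta**4 + 5*theta**3/2] = 4*theta**3 + 15*theta**2/2 = f(theta).

F(theta) = theta**4 + 5*theta**3/2 + C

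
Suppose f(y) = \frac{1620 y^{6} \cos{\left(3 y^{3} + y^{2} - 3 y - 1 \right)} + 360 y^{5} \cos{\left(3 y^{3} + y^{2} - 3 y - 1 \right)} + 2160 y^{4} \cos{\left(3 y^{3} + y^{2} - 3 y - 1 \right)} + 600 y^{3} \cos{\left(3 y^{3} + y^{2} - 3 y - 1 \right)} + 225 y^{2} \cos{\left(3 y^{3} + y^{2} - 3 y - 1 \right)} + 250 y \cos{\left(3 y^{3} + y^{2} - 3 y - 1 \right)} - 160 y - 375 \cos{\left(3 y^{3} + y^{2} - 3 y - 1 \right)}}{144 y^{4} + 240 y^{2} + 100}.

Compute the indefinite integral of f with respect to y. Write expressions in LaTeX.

Check any antiderivative F(y) by computing F'(y) and comparing it with f(y).
Check: d/dy[\frac{90 y^{2} \sin{\left(3 y^{3} + y^{2} - 3 y - 1 \right)} + 75 \sin{\left(3 y^{3} + y^{2} - 3 y - 1 \right)} + 40}{72 y^{2} + 60}] = \frac{1620 y^{6} \cos{\left(3 y^{3} + y^{2} - 3 y - 1 \right)} + 360 y^{5} \cos{\left(3 y^{3} + y^{2} - 3 y - 1 \right)} + 2160 y^{4} \cos{\left(3 y^{3} + y^{2} - 3 y - 1 \right)} + 600 y^{3} \cos{\left(3 y^{3} + y^{2} - 3 y - 1 \right)} + 225 y^{2} \cos{\left(3 y^{3} + y^{2} - 3 y - 1 \right)} + 250 y \cos{\left(3 y^{3} + y^{2} - 3 y - 1 \right)} - 160 y - 375 \cos{\left(3 y^{3} + y^{2} - 3 y - 1 \right)}}{144 y^{4} + 240 y^{2} + 100} = f(y).

F(y) = \frac{90 y^{2} \sin{\left(3 y^{3} + y^{2} - 3 y - 1 \right)} + 75 \sin{\left(3 y^{3} + y^{2} - 3 y - 1 \right)} + 40}{72 y^{2} + 60} + C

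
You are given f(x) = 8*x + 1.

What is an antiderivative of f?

Any candidate F(x) must reproduce f(x) exactly when differentiated.
Check: d/dx[4*x**2 + x] = 8*x + 1 = f(x).

An antiderivative is F(x) = 4*x**2 + x.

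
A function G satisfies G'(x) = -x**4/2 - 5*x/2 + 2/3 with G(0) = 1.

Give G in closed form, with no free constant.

Integrate term by term and add the pieces.
A general antiderivative is -x**5/10 - 5*x**2/4 + 2*x/3 + C.
The condition gives C = 1 - (0) = 1.
So G(x) = -(6*x**5 + 75*x**2 - 40*x - 60)/60.
Check: d/dx[-(6*x**5 + 75*x**2 - 40*x - 60)/60] = -x**4/2 - 5*x/2 + 2/3 = G'(x).

G(x) = -(6*x**5 + 75*x**2 - 40*x - 60)/60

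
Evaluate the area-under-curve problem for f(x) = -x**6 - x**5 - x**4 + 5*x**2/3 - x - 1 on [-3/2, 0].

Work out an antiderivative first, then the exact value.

The integrand splits into summands that can be handled one at a time.
F(x) = -x**7/7 - x**6/6 - x**5/5 + 5*x**3/9 - x**2/2 - x is an antiderivative of f.
Check: d/dx[-x**7/7 - x**6/6 - x**5/5 + 5*x**3/9 - x**2/2 - x] = -x**6 - x**5 - x**4 + 5*x**2/3 - x - 1 = f(x).
F(0) = 0; F(-3/2) = 1257/2240.
Integral = F(0) - F(-3/2) = -1257/2240.

Antiderivative: F(x) = -x**7/7 - x**6/6 - x**5/5 + 5*x**3/9 - x**2/2 - x; value = -1257/2240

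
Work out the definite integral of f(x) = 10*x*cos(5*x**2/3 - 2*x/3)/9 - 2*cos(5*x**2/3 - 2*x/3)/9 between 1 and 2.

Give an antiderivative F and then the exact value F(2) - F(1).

The substitution u = 5*x**2/3 - 2*x/3 works: f is exactly (dF/du)*(du/dx) for that inner function.
F(x) = sin(5*x**2/3 - 2*x/3)/3 is an antiderivative of f.
Check: d/dx[sin(5*x**2/3 - 2*x/3)/3] = 10*x*cos(5*x**2/3 - 2*x/3)/9 - 2*cos(5*x**2/3 - 2*x/3)/9 = f(x).
F(2) = sin(16/3)/3; F(1) = sin(1)/3.
Integral = F(2) - F(1) = -sin(1)/3 + sin(16/3)/3.

Antiderivative: F(x) = sin(5*x**2/3 - 2*x/3)/3; value = -sin(1)/3 + sin(16/3)/3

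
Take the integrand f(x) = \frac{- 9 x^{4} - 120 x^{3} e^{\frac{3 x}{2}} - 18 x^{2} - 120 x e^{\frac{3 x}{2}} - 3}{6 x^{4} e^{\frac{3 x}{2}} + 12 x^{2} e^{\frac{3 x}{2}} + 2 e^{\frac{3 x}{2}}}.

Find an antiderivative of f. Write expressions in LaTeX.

Check any antiderivative F(x) by computing F'(x) and comparing it with f(x).
Check: d/dx[- 5 \log{\left(x^{4} + 2 x^{2} + \frac{1}{3} \right)} + e^{- \frac{3 x}{2}}] = \frac{- 9 x^{4} - 120 x^{3} e^{\frac{3 x}{2}} - 18 x^{2} - 120 x e^{\frac{3 x}{2}} - 3}{6 x^{4} e^{\frac{3 x}{2}} + 12 x^{2} e^{\frac{3 x}{2}} + 2 e^{\frac{3 x}{2}}} = f(x).

An antiderivative is F(x) = - 5 \log{\left(x^{4} + 2 x^{2} + \frac{1}{3} \right)} + e^{- \frac{3 x}{2}}.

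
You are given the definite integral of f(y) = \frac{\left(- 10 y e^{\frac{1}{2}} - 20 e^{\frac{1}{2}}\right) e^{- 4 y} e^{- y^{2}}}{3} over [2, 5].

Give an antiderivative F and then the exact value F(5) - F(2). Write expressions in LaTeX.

Antiderivative: F(y) = \frac{5 e^{\frac{1}{2}} e^{- 4 y} e^{- y^{2}}}{3}; value = - \frac{5}{3 e^{\frac{23}{2}}} + \frac{5}{3 e^{\frac{89}{2}}}

f matches the chain-rule pattern g'(h)*h' with inner function h(y) = - y^{2} - 4 y + \frac{1}{2}; substituting u = h(y) collapses the integral.
F(y) = \frac{5 e^{\frac{1}{2}} e^{- 4 y} e^{- y^{2}}}{3} is an antiderivative of f.
Check: d/dy[\frac{5 e^{\frac{1}{2}} e^{- 4 y} e^{- y^{2}}}{3}] = \frac{\left(- 10 y e^{\frac{1}{2}} - 20 e^{\frac{1}{2}}\right) e^{- 4 y} e^{- y^{2}}}{3} = f(y).
F(5) = \frac{5}{3 e^{\frac{89}{2}}}; F(2) = \frac{5}{3 e^{\frac{23}{2}}}.
Integral = F(5) - F(2) = - \frac{5}{3 e^{\frac{23}{2}}} + \frac{5}{3 e^{\frac{89}{2}}}.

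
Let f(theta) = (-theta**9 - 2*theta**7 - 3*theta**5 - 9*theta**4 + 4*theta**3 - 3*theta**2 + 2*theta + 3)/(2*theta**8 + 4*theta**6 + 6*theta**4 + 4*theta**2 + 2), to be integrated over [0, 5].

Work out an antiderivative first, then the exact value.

Antiderivative: F(theta) = -(3*theta**6 + 7*theta**4 + 7*theta**2 - 18*theta + 13)/(12*(theta**2 - theta + 1)*(theta**2 + theta + 1)); value = -4765/868

Recover f(theta) by differentiating a candidate F(theta); any mismatch rules it out.
F(theta) = -(3*theta**6 + 7*theta**4 + 7*theta**2 - 18*theta + 13)/(12*(theta**2 - theta + 1)*(theta**2 + theta + 1)) is an antiderivative of f.
Check: d/dtheta[-(3*theta**6 + 7*theta**4 + 7*theta**2 - 18*theta + 13)/(12*(theta**2 - theta + 1)*(theta**2 + theta + 1))] = (-theta**9 - 2*theta**7 - 3*theta**5 - 9*theta**4 + 4*theta**3 - 3*theta**2 + 2*theta + 3)/(2*theta**8 + 4*theta**6 + 6*theta**4 + 4*theta**2 + 2) = f(theta).
F(5) = -4279/651; F(0) = -13/12.
Integral = F(5) - F(0) = -4765/868.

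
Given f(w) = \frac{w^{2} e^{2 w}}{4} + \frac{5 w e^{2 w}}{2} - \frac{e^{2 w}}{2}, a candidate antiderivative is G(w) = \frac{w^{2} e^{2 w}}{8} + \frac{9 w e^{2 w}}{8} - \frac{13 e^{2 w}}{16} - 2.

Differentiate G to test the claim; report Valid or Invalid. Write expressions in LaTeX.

d/dw[G] = \frac{w^{2} e^{2 w}}{4} + \frac{5 w e^{2 w}}{2} - \frac{e^{2 w}}{2}
This equals f(w) exactly, so the claim holds.

Valid: G'(w) = f(w).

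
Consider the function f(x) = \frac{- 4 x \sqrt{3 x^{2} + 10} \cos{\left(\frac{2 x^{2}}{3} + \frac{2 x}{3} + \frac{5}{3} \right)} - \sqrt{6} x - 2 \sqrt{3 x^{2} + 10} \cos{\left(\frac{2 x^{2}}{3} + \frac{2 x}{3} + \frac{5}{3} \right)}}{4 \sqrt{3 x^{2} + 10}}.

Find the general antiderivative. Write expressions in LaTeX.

Check any antiderivative F(x) by computing F'(x) and comparing it with f(x).
Check: d/dx[- \frac{\sqrt{6} \sqrt{3 x^{2} + 10} + 9 \sin{\left(\frac{2 x^{2}}{3} + \frac{2 x}{3} + \frac{5}{3} \right)}}{12}] = \frac{- 4 x \sqrt{3 x^{2} + 10} \cos{\left(\frac{2 x^{2}}{3} + \frac{2 x}{3} + \frac{5}{3} \right)} - \sqrt{6} x - 2 \sqrt{3 x^{2} + 10} \cos{\left(\frac{2 x^{2}}{3} + \frac{2 x}{3} + \frac{5}{3} \right)}}{4 \sqrt{3 x^{2} + 10}} = f(x).

F(x) = - \frac{\sqrt{6} \sqrt{3 x^{2} + 10} + 9 \sin{\left(\frac{2 x^{2}}{3} + \frac{2 x}{3} + \frac{5}{3} \right)}}{12} + C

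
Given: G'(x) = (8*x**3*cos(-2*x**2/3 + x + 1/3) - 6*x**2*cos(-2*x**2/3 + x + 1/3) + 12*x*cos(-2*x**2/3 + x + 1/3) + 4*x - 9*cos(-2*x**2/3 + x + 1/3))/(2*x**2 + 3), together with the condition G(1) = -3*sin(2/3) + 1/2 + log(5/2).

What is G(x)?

Differentiate the proposed G(x) back; it has to land on the given G'(x).
A general antiderivative is log(x**2 + 3/2) - 3*sin(-2*x**2/3 + x + 1/3) + C.
The condition gives C = -3*sin(2/3) + 1/2 + log(5/2) - (-3*sin(2/3) + log(5/2)) = 1/2.
So G(x) = log(x**2 + 3/2) - 3*sin(-2*x**2/3 + x + 1/3) + 1/2.
Check: d/dx[log(x**2 + 3/2) - 3*sin(-2*x**2/3 + x + 1/3) + 1/2] = (8*x**3*cos(-2*x**2/3 + x + 1/3) - 6*x**2*cos(-2*x**2/3 + x + 1/3) + 12*x*cos(-2*x**2/3 + x + 1/3) + 4*x - 9*cos(-2*x**2/3 + x + 1/3))/(2*x**2 + 3) = G'(x).

G(x) = log(x**2 + 3/2) - 3*sin(-2*x**2/3 + x + 1/3) + 1/2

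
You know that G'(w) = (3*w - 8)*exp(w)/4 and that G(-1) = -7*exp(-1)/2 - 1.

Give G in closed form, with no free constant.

G(w) = 3*w*exp(w)/4 - 11*exp(w)/4 - 1

Recognize the product-rule pattern: G'(w) = u'v + uv' with u = 3*w/4 - 11/4, v = exp(w), so integration by parts undoes it.
A general antiderivative is (3*w - 11)*exp(w)/4 + C.
The condition gives C = -7*exp(-1)/2 - 1 - (-7*exp(-1)/2) = -1.
So G(w) = 3*w*exp(w)/4 - 11*exp(w)/4 - 1.
Check: d/dw[3*w*exp(w)/4 - 11*exp(w)/4 - 1] = 3*w*exp(w)/4 - 2*exp(w), which equals G'(w).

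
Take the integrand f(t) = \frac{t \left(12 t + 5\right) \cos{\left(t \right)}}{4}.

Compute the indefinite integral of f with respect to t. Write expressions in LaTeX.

F(t) = 3 t^{2} \sin{\left(t \right)} + \frac{5 t \sin{\left(t \right)}}{4} + 6 t \cos{\left(t \right)} - 6 \sin{\left(t \right)} + \frac{5 \cos{\left(t \right)}}{4} + C

Whatever form F(t) takes, F'(t) = f(t) is non-negotiable.
Check: d/dt[3 t^{2} \sin{\left(t \right)} + \frac{5 t \sin{\left(t \right)}}{4} + 6 t \cos{\left(t \right)} - 6 \sin{\left(t \right)} + \frac{5 \cos{\left(t \right)}}{4}] = 3 t^{2} \cos{\left(t \right)} + \frac{5 t \cos{\left(t \right)}}{4}, which equals f(t).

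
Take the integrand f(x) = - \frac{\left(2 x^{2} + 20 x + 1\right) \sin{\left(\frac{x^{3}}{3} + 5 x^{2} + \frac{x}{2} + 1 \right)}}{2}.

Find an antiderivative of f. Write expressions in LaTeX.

An antiderivative is F(x) = \cos{\left(\frac{x^{3}}{3} + 5 x^{2} + \frac{x}{2} + 1 \right)}.

f matches the chain-rule pattern g'(h)*h' with inner function h(x) = \frac{x^{3}}{3} + 5 x^{2} + \frac{x}{2} + 1; substituting u = h(x) collapses the integral.
Check: d/dx[\cos{\left(\frac{x^{3}}{3} + 5 x^{2} + \frac{x}{2} + 1 \right)}] = - x^{2} \sin{\left(\frac{x^{3}}{3} + 5 x^{2} + \frac{x}{2} + 1 \right)} - 10 x \sin{\left(\frac{x^{3}}{3} + 5 x^{2} + \frac{x}{2} + 1 \right)} - \frac{\sin{\left(\frac{x^{3}}{3} + 5 x^{2} + \frac{x}{2} + 1 \right)}}{2}, which equals f(x).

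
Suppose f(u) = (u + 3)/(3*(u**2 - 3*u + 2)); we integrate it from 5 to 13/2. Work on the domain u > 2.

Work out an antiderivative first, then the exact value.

The denominator factors as 3*(u - 2)*(u - 1); partial fractions split f into directly integrable pieces: -4/(3*(u - 1)) + 5/(3*(u - 2)).
F(u) = 5*log(u - 2)/3 - 4*log(u - 1)/3 is an antiderivative of f.
Check: d/du[5*log(u - 2)/3 - 4*log(u - 1)/3] = (u + 3)/(3*u**2 - 9*u + 6), which equals f(u).
F(13/2) = -4*log(11/2)/3 + 5*log(9/2)/3; F(5) = -4*log(4)/3 + 5*log(3)/3.
Integral = F(13/2) - F(5) = -4*log(11/2)/3 - 5*log(3)/3 + 4*log(4)/3 + 5*log(9/2)/3.

Antiderivative: F(u) = 5*log(u - 2)/3 - 4*log(u - 1)/3; value = -4*log(11/2)/3 - 5*log(3)/3 + 4*log(4)/3 + 5*log(9/2)/3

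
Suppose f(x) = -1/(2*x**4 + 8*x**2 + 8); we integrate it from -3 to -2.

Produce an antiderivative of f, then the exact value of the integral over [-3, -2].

Antiderivative: F(x) = (-sqrt(2)*x**2*atan(sqrt(2)*x/2) - 2*x - 2*sqrt(2)*atan(sqrt(2)*x/2))/(16*x**2 + 32); value = -sqrt(2)*atan(3*sqrt(2)/2)/16 + 1/132 + sqrt(2)*atan(sqrt(2))/16

Recover f(x) by differentiating a candidate F(x); any mismatch rules it out.
F(x) = (-sqrt(2)*x**2*atan(sqrt(2)*x/2) - 2*x - 2*sqrt(2)*atan(sqrt(2)*x/2))/(16*x**2 + 32) is an antiderivative of f.
Check: d/dx[(-sqrt(2)*x**2*atan(sqrt(2)*x/2) - 2*x - 2*sqrt(2)*atan(sqrt(2)*x/2))/(16*x**2 + 32)] = -1/(2*x**4 + 8*x**2 + 8) = f(x).
F(-2) = 1/24 + sqrt(2)*atan(sqrt(2))/16; F(-3) = 3/88 + sqrt(2)*atan(3*sqrt(2)/2)/16.
Integral = F(-2) - F(-3) = -sqrt(2)*atan(3*sqrt(2)/2)/16 + 1/132 + sqrt(2)*atan(sqrt(2))/16.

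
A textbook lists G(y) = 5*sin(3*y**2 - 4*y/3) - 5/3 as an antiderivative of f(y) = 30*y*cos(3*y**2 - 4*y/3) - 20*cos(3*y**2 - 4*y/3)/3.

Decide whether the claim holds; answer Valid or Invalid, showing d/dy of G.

d/dy[G] = 30*y*cos(3*y**2 - 4*y/3) - 20*cos(3*y**2 - 4*y/3)/3
This equals f(y) exactly, so the claim holds.

Valid. The derivative of G reproduces f.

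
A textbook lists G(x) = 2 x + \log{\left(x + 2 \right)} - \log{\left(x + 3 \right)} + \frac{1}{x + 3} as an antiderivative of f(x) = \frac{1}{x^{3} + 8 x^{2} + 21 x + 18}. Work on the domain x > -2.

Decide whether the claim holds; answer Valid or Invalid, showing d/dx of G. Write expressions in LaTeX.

d/dx[G] = \frac{2 x^{3} + 16 x^{2} + 42 x + 37}{x^{3} + 8 x^{2} + 21 x + 18}
d/dx[G] - f(x) = 2 != 0.

Invalid: d/dx[G] - f = 2, which is not 0.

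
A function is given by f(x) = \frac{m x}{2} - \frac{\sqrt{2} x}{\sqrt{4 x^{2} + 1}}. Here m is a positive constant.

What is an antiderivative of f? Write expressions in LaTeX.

Integrate term by term and add the pieces.
Check: d/dx[\frac{m x^{2} - \sqrt{2} \sqrt{4 x^{2} + 1}}{4}] = \frac{m x \sqrt{4 x^{2} + 1} - 2 \sqrt{2} x}{2 \sqrt{4 x^{2} + 1}}, which equals f(x).

An antiderivative is F(x) = \frac{m x^{2} - \sqrt{2} \sqrt{4 x^{2} + 1}}{4}.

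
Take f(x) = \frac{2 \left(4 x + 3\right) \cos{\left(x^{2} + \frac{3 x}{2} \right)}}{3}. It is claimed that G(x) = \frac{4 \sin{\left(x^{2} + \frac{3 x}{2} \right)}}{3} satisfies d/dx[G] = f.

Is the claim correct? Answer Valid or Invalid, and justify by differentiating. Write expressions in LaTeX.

Valid: G'(x) = f(x).

d/dx[G] = \frac{8 x \cos{\left(x^{2} + \frac{3 x}{2} \right)}}{3} + 2 \cos{\left(x^{2} + \frac{3 x}{2} \right)}
This equals f(x) exactly, so the claim holds.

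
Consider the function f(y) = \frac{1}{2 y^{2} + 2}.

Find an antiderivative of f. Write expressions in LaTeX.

An antiderivative is F(y) = \frac{\operatorname{atan}{\left(y \right)}}{2}.

A first test for any F(y): its y-derivative must equal f(y) identically.
Check: d/dy[\frac{\operatorname{atan}{\left(y \right)}}{2}] = \frac{1}{2 y^{2} + 2} = f(y).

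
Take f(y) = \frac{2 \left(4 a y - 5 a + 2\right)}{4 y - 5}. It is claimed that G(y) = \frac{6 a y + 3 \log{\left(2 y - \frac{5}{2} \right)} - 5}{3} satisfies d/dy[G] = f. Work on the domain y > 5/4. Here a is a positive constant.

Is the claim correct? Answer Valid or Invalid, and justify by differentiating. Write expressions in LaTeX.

Valid: G'(y) = f(y).

d/dy[G] = \frac{8 a y - 10 a + 4}{4 y - 5}
This equals f(y) exactly, so the claim holds.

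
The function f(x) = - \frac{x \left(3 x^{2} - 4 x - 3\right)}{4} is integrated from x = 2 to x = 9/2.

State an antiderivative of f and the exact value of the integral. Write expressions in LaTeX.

Antiderivative: F(x) = - \frac{3 x^{4}}{16} + \frac{x^{3}}{3} + \frac{3 x^{2}}{8}; value = - \frac{30785}{768}

Differentiate the proposed F(x) back; it has to land on f(x) exactly.
F(x) = - \frac{3 x^{4}}{16} + \frac{x^{3}}{3} + \frac{3 x^{2}}{8} is an antiderivative of f.
Check: d/dx[- \frac{3 x^{4}}{16} + \frac{x^{3}}{3} + \frac{3 x^{2}}{8}] = - \frac{3 x^{3}}{4} + x^{2} + \frac{3 x}{4}, which equals f(x).
F(9/2) = - \frac{9963}{256}; F(2) = \frac{7}{6}.
Integral = F(9/2) - F(2) = - \frac{30785}{768}.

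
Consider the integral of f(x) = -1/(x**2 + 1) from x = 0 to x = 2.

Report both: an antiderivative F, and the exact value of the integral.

Antiderivative: F(x) = -atan(x); value = -atan(2)

Recover f(x) by differentiating a candidate F(x); any mismatch rules it out.
F(x) = -atan(x) is an antiderivative of f.
Check: d/dx[-atan(x)] = -1/(x**2 + 1) = f(x).
F(2) = -atan(2); F(0) = 0.
Integral = F(2) - F(0) = -atan(2).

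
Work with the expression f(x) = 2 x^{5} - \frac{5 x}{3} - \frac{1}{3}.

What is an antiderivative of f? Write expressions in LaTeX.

The integrand splits into summands that can be handled one at a time.
Check: d/dx[\frac{x \left(2 x^{5} - 5 x - 2\right)}{6}] = 2 x^{5} - \frac{5 x}{3} - \frac{1}{3} = f(x).

An antiderivative is F(x) = \frac{x \left(2 x^{5} - 5 x - 2\right)}{6}.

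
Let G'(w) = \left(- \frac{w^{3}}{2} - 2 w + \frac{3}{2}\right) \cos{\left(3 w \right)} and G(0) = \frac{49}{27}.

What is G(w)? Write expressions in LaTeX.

G(w) = - \frac{w^{3} \sin{\left(3 w \right)}}{6} - \frac{w^{2} \cos{\left(3 w \right)}}{6} - \frac{5 w \sin{\left(3 w \right)}}{9} + \frac{\sin{\left(3 w \right)}}{2} - \frac{5 \cos{\left(3 w \right)}}{27} + 2

A first test for any G(w): its w-derivative must equal the given G'(w).
A general antiderivative is - \frac{w^{3} \sin{\left(3 w \right)}}{6} - \frac{w^{2} \cos{\left(3 w \right)}}{6} - \frac{5 w \sin{\left(3 w \right)}}{9} + \frac{\sin{\left(3 w \right)}}{2} - \frac{5 \cos{\left(3 w \right)}}{27} + C.
The condition gives C = \frac{49}{27} - (- \frac{5}{27}) = 2.
So G(w) = - \frac{w^{3} \sin{\left(3 w \right)}}{6} - \frac{w^{2} \cos{\left(3 w \right)}}{6} - \frac{5 w \sin{\left(3 w \right)}}{9} + \frac{\sin{\left(3 w \right)}}{2} - \frac{5 \cos{\left(3 w \right)}}{27} + 2.
Check: d/dw[- \frac{w^{3} \sin{\left(3 w \right)}}{6} - \frac{w^{2} \cos{\left(3 w \right)}}{6} - \frac{5 w \sin{\left(3 w \right)}}{9} + \frac{\sin{\left(3 w \right)}}{2} - \frac{5 \cos{\left(3 w \right)}}{27} + 2] = - \frac{w^{3} \cos{\left(3 w \right)}}{2} - 2 w \cos{\left(3 w \right)} + \frac{3 \cos{\left(3 w \right)}}{2}, which equals G'(w).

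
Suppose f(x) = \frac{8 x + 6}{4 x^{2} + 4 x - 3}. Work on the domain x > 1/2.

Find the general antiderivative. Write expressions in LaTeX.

F(x) = \frac{5 \log{\left(x - \frac{1}{2} \right)}}{4} + \frac{3 \log{\left(x + \frac{3}{2} \right)}}{4} + C

The denominator factors as \left(2 x - 1\right) \left(2 x + 3\right); partial fractions split f into directly integrable pieces: \frac{3}{2 \left(2 x + 3\right)} + \frac{5}{2 \left(2 x - 1\right)}.
Check: d/dx[\frac{5 \log{\left(x - \frac{1}{2} \right)}}{4} + \frac{3 \log{\left(x + \frac{3}{2} \right)}}{4}] = \frac{8 x + 6}{4 x^{2} + 4 x - 3} = f(x).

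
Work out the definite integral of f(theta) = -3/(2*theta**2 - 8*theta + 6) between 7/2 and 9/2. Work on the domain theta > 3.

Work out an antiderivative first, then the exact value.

Antiderivative: F(theta) = 3*(-log(theta - 3) + log(theta - 1))/4; value = -3*log(5/2)/4 - 3*log(2)/4 - 3*log(3/2)/4 + 3*log(7/2)/4

Factor the denominator (2*(theta - 3)*(theta - 1)) and decompose: f = 3/(4*(theta - 1)) - 3/(4*(theta - 3)); each piece integrates to a log, atan, or power term.
F(theta) = 3*(-log(theta - 3) + log(theta - 1))/4 is an antiderivative of f.
Check: d/dtheta[3*(-log(theta - 3) + log(theta - 1))/4] = -3/(2*theta**2 - 8*theta + 6) = f(theta).
F(9/2) = -3*log(3/2)/4 + 3*log(7/2)/4; F(7/2) = 3*log(2)/4 + 3*log(5/2)/4.
Integral = F(9/2) - F(7/2) = -3*log(5/2)/4 - 3*log(2)/4 - 3*log(3/2)/4 + 3*log(7/2)/4.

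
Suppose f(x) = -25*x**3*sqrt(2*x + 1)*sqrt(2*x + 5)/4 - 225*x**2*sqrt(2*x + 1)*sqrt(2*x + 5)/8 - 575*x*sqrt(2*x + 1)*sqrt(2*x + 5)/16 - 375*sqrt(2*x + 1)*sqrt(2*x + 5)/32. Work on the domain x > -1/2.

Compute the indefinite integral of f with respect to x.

Recognize the product-rule pattern: f = u'v + uv' with u = -5*(x + 1/2)**(5/2)/2, v = (x + 5/2)**(5/2), so integration by parts undoes it.
Check: d/dx[-5*x**4*sqrt(x + 1/2)*sqrt(x + 5/2)/2 - 15*x**3*sqrt(x + 1/2)*sqrt(x + 5/2) - 115*x**2*sqrt(x + 1/2)*sqrt(x + 5/2)/4 - 75*x*sqrt(x + 1/2)*sqrt(x + 5/2)/4 - 125*sqrt(x + 1/2)*sqrt(x + 5/2)/32] = (-800*x**5 - 6000*x**4 - 16400*x**3 - 19800*x**2 - 10250*x - 1875)/(32*sqrt(2*x + 1)*sqrt(2*x + 5)), which equals f(x).

F(x) = -5*x**4*sqrt(x + 1/2)*sqrt(x + 5/2)/2 - 15*x**3*sqrt(x + 1/2)*sqrt(x + 5/2) - 115*x**2*sqrt(x + 1/2)*sqrt(x + 5/2)/4 - 75*x*sqrt(x + 1/2)*sqrt(x + 5/2)/4 - 125*sqrt(x + 1/2)*sqrt(x + 5/2)/32 + C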